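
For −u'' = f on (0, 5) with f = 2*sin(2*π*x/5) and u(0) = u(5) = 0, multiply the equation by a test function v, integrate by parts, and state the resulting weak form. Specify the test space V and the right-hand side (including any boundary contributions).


V = H^1_0(0, 5) (so v(0) = v(5) = 0); weak form: ∫_0^5 u'v' dx = ∫_0^5 (2*sin(2*π*x/5)) v dx for all v ∈ V.

Multiply both sides by a test function v and integrate from 0 to 5:
  ∫_0^5 −u''(x) v(x) dx = ∫_0^5 f(x) v(x) dx.
Integrate the LHS by parts once:
  ∫_0^5 −u'' v dx = −[u'(x) v(x)]_0^5 + ∫_0^5 u'(x) v'(x) dx.
Thus ∫_0^5 u'(x) v'(x) dx = ∫_0^5 f(x) v(x) dx + [u'(x) v(x)]_0^5.
Choose V so that boundary terms are either known or forced to vanish.
u is Dirichlet: u(0) = u(5) = 0. Let V = H^1_0(0, 5); then v(0) = v(5) = 0, and [u' v]_0^5 = 0.
Weak formulation: find u (satisfying any essential BC) such that ∫_0^5 u'(x) v'(x) dx = ∫_0^5 f v dx for all v ∈ V.
Substituting f(x) = 2*sin(2*π*x/5), the right-hand side is ∫_0^5 (2*sin(2*π*x/5)) v dx.


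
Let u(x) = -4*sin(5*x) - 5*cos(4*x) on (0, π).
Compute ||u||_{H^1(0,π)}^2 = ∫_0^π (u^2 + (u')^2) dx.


||u||_{H^1(0,π)}^2 = 6800/9 + 841*π/2

u'(x) = 20*sin(4*x) - 20*cos(5*x).
Expand u² and (u')² and integrate term by term on (0, π), using: for integers n ≥ 1, ∫_0^π sin²(nx) dx = ∫_0^π cos²(nx) dx = π/2; for n ≠ n', ∫_0^π sin(nx)sin(n'x) dx = ∫_0^π cos(nx)cos(n'x) dx = 0; and by product-to-sum, ∫_0^π sin(nx)cos(n'x) dx = ½∫_0^π [sin((n+n')x) + sin((n−n')x)] dx, which is 0 when n+n' is even and 2n/(n²−n'²) when n+n' is odd (it need not vanish on (0, π)).
  u² squared terms: (-5)²·∫cos(4x)² dx = 25·π/2 = 25*π/2;  (-4)²·∫sin(5x)² dx = 16·π/2 = 8*π.
  u² cross terms: 2·(-5)·(-4)·∫cos(4x)·sin(5x) dx = 40·(10/9) = 400/9.
  So ∫_0^π u² dx = 25*π/2 + 8*π + 400/9 = 400/9 + 41*π/2.
  (u')² squared terms: (-20)²·∫cos(5x)² dx = 400·π/2 = 200*π;  (20)²·∫sin(4x)² dx = 400·π/2 = 200*π.
  (u')² cross terms: 2·(-20)·(20)·∫cos(5x)·sin(4x) dx = -800·(-8/9) = 6400/9.
  So ∫_0^π (u')² dx = 200*π + 200*π + 6400/9 = 6400/9 + 400*π.
||u||_{H^1}^2 = (400/9 + 41*π/2) + (6400/9 + 400*π) = 6800/9 + 841*π/2.


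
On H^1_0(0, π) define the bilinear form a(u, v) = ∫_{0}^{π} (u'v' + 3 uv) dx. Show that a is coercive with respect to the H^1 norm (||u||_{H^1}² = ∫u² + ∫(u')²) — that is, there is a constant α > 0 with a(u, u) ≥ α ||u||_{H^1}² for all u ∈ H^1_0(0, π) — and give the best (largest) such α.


α = 1

Coercivity of a(·,·) on H^1_0(0, π) means a(u, u) ≥ α ||u||_{H^1}² for every u ∈ H^1_0.
The interval has length L = π, and Poincaré/coercivity depend only on L. Here a(u, u) = ∫(u')² + (3)·∫u².
Here c = 3 ≥ 1, so a(u,u) = ∫(u')² + c∫u² ≥ ∫(u')² + ∫u² = ||u||_{H^1}², i.e. α = 1 works. No larger α is possible: a(u,u) ≥ α||u||_{H^1}² means (1−α)∫(u')² ≥ (α−c)∫u², and for the modes u_n = sin(nπ(x−x₀)/L) (x₀ the left endpoint) one has ∫u_n²/∫(u_n')² = (L/(nπ))² → 0, so a(u_n,u_n)/||u_n||_{H^1}² → 1. Hence the optimal constant is α = 1.
Therefore α = 1.


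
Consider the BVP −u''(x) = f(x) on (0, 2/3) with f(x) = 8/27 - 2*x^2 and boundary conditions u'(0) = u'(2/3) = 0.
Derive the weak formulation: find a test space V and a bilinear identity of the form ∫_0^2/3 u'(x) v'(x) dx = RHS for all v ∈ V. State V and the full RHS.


V = H^1(0, 2/3) (no boundary constraint on v; u is determined up to an additive constant); weak form: ∫_0^2/3 u'v' dx = ∫_0^2/3 (8/27 - 2*x^2) v dx for all v ∈ V.

Multiply both sides by a test function v and integrate from 0 to 2/3:
  ∫_0^2/3 −u''(x) v(x) dx = ∫_0^2/3 f(x) v(x) dx.
Integrate the LHS by parts once:
  ∫_0^2/3 −u'' v dx = −[u'(x) v(x)]_0^2/3 + ∫_0^2/3 u'(x) v'(x) dx.
Thus ∫_0^2/3 u'(x) v'(x) dx = ∫_0^2/3 f(x) v(x) dx + [u'(x) v(x)]_0^2/3.
Choose V so that boundary terms are either known or forced to vanish.
u has homogeneous Neumann: u'(0) = u'(2/3) = 0. So [u' v]_0^2/3 = 0·v(2/3) − 0·v(0) = 0 for any v; take V = H^1(0, 2/3).
Weak formulation: find u (satisfying any essential BC) such that ∫_0^2/3 u'(x) v'(x) dx = ∫_0^2/3 f v dx for all v ∈ V (homogeneous Neumann, so boundary terms vanish).
Substituting f(x) = 8/27 - 2*x^2, the right-hand side is ∫_0^2/3 (8/27 - 2*x^2) v dx.
Compatibility check (pure Neumann): taking v ≡ 1 ∈ V gives 0 = ∫_0^2/3 f dx + (0) − (0), i.e. ∫_0^2/3 f dx must equal u'(0) − u'(2/3) = 0. Indeed ∫_0^2/3 (8/27 - 2*x^2) dx = 0, so the data are compatible. The solution is then unique only up to an additive constant (fix it e.g. by requiring ∫_0^2/3 u dx = 0).


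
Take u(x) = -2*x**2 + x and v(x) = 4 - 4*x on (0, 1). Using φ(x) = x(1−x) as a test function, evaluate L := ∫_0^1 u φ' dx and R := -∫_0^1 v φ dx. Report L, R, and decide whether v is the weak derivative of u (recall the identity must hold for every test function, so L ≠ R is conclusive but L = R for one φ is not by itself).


LHS = 1/6, RHS = -1/3. No, v is not the weak derivative of u.

u(x) = -2*x**2 + x, classical derivative u'(x) = 1 - 4*x.
φ(x) = x(1−x), so φ'(x) = 1 - 2*x.
Note φ(0) = φ(1) = 0, so the boundary term u·φ vanishes.
LHS = ∫_0^1 u(x) φ'(x) dx = ∫_0^1 (4*x^3 - 4*x^2 + x) dx. Term by term:
  ∫_0^1 4*x^3 dx = 1;  ∫_0^1 -4*x^2 dx = -4/3;  ∫_0^1 x dx = 1/2.
Sum: 1 − 4/3 + 1/2 = 1/6.
So LHS = 1/6.
∫_0^1 v(x) φ(x) dx = ∫_0^1 (4*x^3 - 8*x^2 + 4*x) dx. Term by term:
  ∫_0^1 4*x^3 dx = 1;  ∫_0^1 -8*x^2 dx = -8/3;  ∫_0^1 4*x dx = 2.
Sum: 1 − 8/3 + 2 = 1/3.
So RHS = -∫_0^1 v(x) φ(x) dx = -1/3.
LHS − RHS = 1/2 ≠ 0, so the identity fails.
(For a valid weak derivative the identity must hold for EVERY test function, in particular this one. The failure shows v is NOT the weak derivative of u.)
Correct weak derivative would be u'(x) = 1 - 4*x.


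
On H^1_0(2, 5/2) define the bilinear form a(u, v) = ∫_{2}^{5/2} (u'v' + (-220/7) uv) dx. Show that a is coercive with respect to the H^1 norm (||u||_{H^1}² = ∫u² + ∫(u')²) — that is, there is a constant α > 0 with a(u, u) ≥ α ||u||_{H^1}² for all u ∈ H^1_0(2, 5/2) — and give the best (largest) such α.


α = 4*(-55 + 7*π^2)/(7*(1 + 4*π^2))

Coercivity of a(·,·) on H^1_0(2, 5/2) means a(u, u) ≥ α ||u||_{H^1}² for every u ∈ H^1_0.
The interval has length L = 1/2, and Poincaré/coercivity depend only on L. Here a(u, u) = ∫(u')² + (-220/7)·∫u².
Here c = -220/7 < 0 with |c| < (π/L)² = 4*π^2, so coercivity still holds. The condition a(u,u) ≥ α||u||_{H^1}² reads (1−α)∫(u')² ≥ (α−c)∫u². Any admissible α is ≤ 1 (rapidly oscillating u have ∫u²/∫(u')² → 0), and α = 1 would force 0 ≥ (1−c)∫u², impossible since c < 1; so 1−α > 0. By the sharp Poincaré inequality on H^1_0 of an interval of length L, ∫(u')² ≥ (π/L)²∫u² with equality for the first sine mode sin(π(x−x₀)/L) (x₀ the left endpoint), so the inequality holds for all u iff (1−α)(π/L)² ≥ α − c, i.e. α ≤ ((π/L)² + c)/((π/L)² + 1) = (1 + c(L/π)²)/(1 + (L/π)²). (Direct route, valid since c ≤ 0: Poincaré gives c∫u² ≥ c(L/π)²∫(u')², so a(u,u) ≥ (1 + c(L/π)²)∫(u')², while ||u||_{H^1}² ≤ (1 + (L/π)²)∫(u')²; dividing yields the same α.) With (π/L)² = 4*π^2 and c = -220/7, the largest admissible constant is α = ((π/L)² + c)/((π/L)² + 1).
Simplifying, α = 4*(-55 + 7*π^2)/(7*(1 + 4*π^2)).


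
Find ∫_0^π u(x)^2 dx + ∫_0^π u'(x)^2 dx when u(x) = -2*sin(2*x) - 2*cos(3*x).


||u||_{H^1(0,π)}^2 = -64 + 30*π

u'(x) = 6*sin(3*x) - 4*cos(2*x).
Expand u² and (u')² and integrate term by term on (0, π), using: for integers n ≥ 1, ∫_0^π sin²(nx) dx = ∫_0^π cos²(nx) dx = π/2; for n ≠ n', ∫_0^π sin(nx)sin(n'x) dx = ∫_0^π cos(nx)cos(n'x) dx = 0; and by product-to-sum, ∫_0^π sin(nx)cos(n'x) dx = ½∫_0^π [sin((n+n')x) + sin((n−n')x)] dx, which is 0 when n+n' is even and 2n/(n²−n'²) when n+n' is odd (it need not vanish on (0, π)).
  u² squared terms: (-2)²·∫cos(3x)² dx = 4·π/2 = 2*π;  (-2)²·∫sin(2x)² dx = 4·π/2 = 2*π.
  u² cross terms: 2·(-2)·(-2)·∫cos(3x)·sin(2x) dx = 8·(-4/5) = -32/5.
  So ∫_0^π u² dx = 2*π + 2*π − 32/5 = -32/5 + 4*π.
  (u')² squared terms: (-4)²·∫cos(2x)² dx = 16·π/2 = 8*π;  (6)²·∫sin(3x)² dx = 36·π/2 = 18*π.
  (u')² cross terms: 2·(-4)·(6)·∫cos(2x)·sin(3x) dx = -48·(6/5) = -288/5.
  So ∫_0^π (u')² dx = 8*π + 18*π − 288/5 = -288/5 + 26*π.
||u||_{H^1}^2 = (-32/5 + 4*π) + (-288/5 + 26*π) = -64 + 30*π.


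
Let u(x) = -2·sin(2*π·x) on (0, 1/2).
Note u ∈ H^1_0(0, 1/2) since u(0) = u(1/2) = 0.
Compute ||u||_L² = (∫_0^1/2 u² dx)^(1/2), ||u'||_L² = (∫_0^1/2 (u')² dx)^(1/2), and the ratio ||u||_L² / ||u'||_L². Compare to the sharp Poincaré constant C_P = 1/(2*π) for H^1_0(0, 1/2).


||u||_L² / ||u'||_L² = 1/(2*π) = C_P.

u(x) = -2·sin(2*π·x), so u'(x) = -4*π*cos(2*π*x).
Writing u(x) = A·sin(kπx/L) with A = -2 and k = 1, use ∫_0^L sin²(kπx/L) dx = L/2 and ∫_0^L cos²(kπx/L) dx = L/2.
u² = 4·sin²(2*π·x) and (u')² = 16*π^2·cos²(2*π·x), and each of sin², cos² integrates to L/2 = 1/4 over (0, 1/2).
∫_0^1/2 u² dx = 1, so ||u||_L² = 1.
∫_0^1/2 (u')² dx = 4*π^2, so ||u'||_L² = 2*π.
Ratio ||u||_L² / ||u'||_L² = 1/(2*π).
Sharp Poincaré constant on H^1_0(0, 1/2) is C_P = L/π = 1/(2*π), achieved by sin(2*π·x).
This is the k = 1 eigenfunction (up to amplitude), so the ratio equals the sharp Poincaré constant exactly.


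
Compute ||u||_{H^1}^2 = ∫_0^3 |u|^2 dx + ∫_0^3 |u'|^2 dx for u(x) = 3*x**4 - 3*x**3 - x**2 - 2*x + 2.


||u||_{H^1}^2 = 533451/20

The H^1 norm (squared) on an interval (0, L) is
  ||u||_{H^1}^2 = ∫_0^L u(x)^2 dx + ∫_0^L u'(x)^2 dx.
Compute u'(x) = 12*x**3 - 9*x**2 - 2*x - 2.
Then u(x)^2 = 9*x**8 - 18*x**7 + 3*x**6 - 6*x**5 + 25*x**4 - 8*x**3 - 8*x + 4 and u'(x)^2 = 144*x**6 - 216*x**5 + 33*x**4 - 12*x**3 + 40*x**2 + 8*x + 4.
Integrate each monomial from 0 to 3 using ∫_0^3 c·x^n dx = c·3^(n+1)/(n+1):
  ∫_0^3 u(x)^2 dx = ∫_0^3 (9*x^8 - 18*x^7 + 3*x^6 - 6*x^5 + 25*x^4 - 8*x^3 - 8*x + 4) dx. Term by term:
    ∫_0^3 9*x^8 dx = 19683;  ∫_0^3 -18*x^7 dx = -59049/4;  ∫_0^3 3*x^6 dx = 6561/7;
    ∫_0^3 -6*x^5 dx = -729;  ∫_0^3 25*x^4 dx = 1215;  ∫_0^3 -8*x^3 dx = -162;
    ∫_0^3 -8*x dx = -36;  ∫_0^3 4 dx = 12.
  Sum: 19683 − 59049/4 + 6561/7 − 729 + 1215 − 162 − 36 + 12 = 172425/28.
  ∫_0^3 u'(x)^2 dx = ∫_0^3 (144*x^6 - 216*x^5 + 33*x^4 - 12*x^3 + 40*x^2 + 8*x + 4) dx. Term by term:
    ∫_0^3 144*x^6 dx = 314928/7;  ∫_0^3 -216*x^5 dx = -26244;  ∫_0^3 33*x^4 dx = 8019/5;
    ∫_0^3 -12*x^3 dx = -243;  ∫_0^3 40*x^2 dx = 360;  ∫_0^3 8*x dx = 36;
    ∫_0^3 4 dx = 12.
  Sum: 314928/7 − 26244 + 8019/5 − 243 + 360 + 36 + 12 = 718008/35.
Adding: ||u||_{H^1}^2 = 172425/28 + 718008/35 = 533451/20.


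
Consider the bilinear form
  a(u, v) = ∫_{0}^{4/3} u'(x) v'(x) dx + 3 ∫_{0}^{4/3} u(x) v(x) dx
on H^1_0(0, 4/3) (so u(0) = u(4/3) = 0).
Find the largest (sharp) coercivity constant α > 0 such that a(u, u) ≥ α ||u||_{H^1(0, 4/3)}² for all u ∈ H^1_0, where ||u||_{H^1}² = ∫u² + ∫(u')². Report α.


α = 1

Coercivity of a(·,·) on H^1_0(0, 4/3) means a(u, u) ≥ α ||u||_{H^1}² for every u ∈ H^1_0.
The interval has length L = 4/3, and Poincaré/coercivity depend only on L. Here a(u, u) = ∫(u')² + (3)·∫u².
Here c = 3 ≥ 1, so a(u,u) = ∫(u')² + c∫u² ≥ ∫(u')² + ∫u² = ||u||_{H^1}², i.e. α = 1 works. No larger α is possible: a(u,u) ≥ α||u||_{H^1}² means (1−α)∫(u')² ≥ (α−c)∫u², and for the modes u_n = sin(nπ(x−x₀)/L) (x₀ the left endpoint) one has ∫u_n²/∫(u_n')² = (L/(nπ))² → 0, so a(u_n,u_n)/||u_n||_{H^1}² → 1. Hence the optimal constant is α = 1.
Therefore α = 1.


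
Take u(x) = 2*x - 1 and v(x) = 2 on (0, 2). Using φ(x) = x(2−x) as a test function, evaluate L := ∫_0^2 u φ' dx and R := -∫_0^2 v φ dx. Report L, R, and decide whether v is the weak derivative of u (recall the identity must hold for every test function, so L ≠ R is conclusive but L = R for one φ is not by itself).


LHS = -8/3, RHS = -8/3. Yes, v = u' weakly.

u(x) = 2*x - 1, classical derivative u'(x) = 2.
φ(x) = x(2−x), so φ'(x) = 2 - 2*x.
Note φ(0) = φ(2) = 0, so the boundary term u·φ vanishes.
LHS = ∫_0^2 u(x) φ'(x) dx = ∫_0^2 (-4*x^2 + 6*x - 2) dx. Term by term:
  ∫_0^2 -4*x^2 dx = -32/3;  ∫_0^2 6*x dx = 12;  ∫_0^2 -2 dx = -4.
Sum: -32/3 + 12 − 4 = -8/3.
So LHS = -8/3.
∫_0^2 v(x) φ(x) dx = ∫_0^2 (-2*x^2 + 4*x) dx. Term by term:
  ∫_0^2 -2*x^2 dx = -16/3;  ∫_0^2 4*x dx = 8.
Sum: -16/3 + 8 = 8/3.
So RHS = -∫_0^2 v(x) φ(x) dx = -8/3.
LHS = RHS, so the identity holds for this test φ.
Moreover u is smooth here and v(x) = u'(x) = 2 pointwise, so the identity holds for every test function. Hence v is the weak derivative of u.


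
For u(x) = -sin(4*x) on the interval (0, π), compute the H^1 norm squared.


||u||_{H^1(0,π)}^2 = 17*π/2

u'(x) = -4*cos(4*x).
Expand u² and (u')² and integrate term by term on (0, π), using: for integers n ≥ 1, ∫_0^π sin²(nx) dx = ∫_0^π cos²(nx) dx = π/2; for n ≠ n', ∫_0^π sin(nx)sin(n'x) dx = ∫_0^π cos(nx)cos(n'x) dx = 0; and by product-to-sum, ∫_0^π sin(nx)cos(n'x) dx = ½∫_0^π [sin((n+n')x) + sin((n−n')x)] dx, which is 0 when n+n' is even and 2n/(n²−n'²) when n+n' is odd (it need not vanish on (0, π)).
  u² squared terms: (-1)²·∫sin(4x)² dx = 1·π/2 = π/2.
  So ∫_0^π u² dx = π/2.
  (u')² squared terms: (-4)²·∫cos(4x)² dx = 16·π/2 = 8*π.
  So ∫_0^π (u')² dx = 8*π.
||u||_{H^1}^2 = (π/2) + (8*π) = 17*π/2.


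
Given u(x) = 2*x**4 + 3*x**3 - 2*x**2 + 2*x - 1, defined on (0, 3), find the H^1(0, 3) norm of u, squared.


||u||_{H^1}^2 = 1984089/35

The H^1 norm (squared) on an interval (0, L) is
  ||u||_{H^1}^2 = ∫_0^L u(x)^2 dx + ∫_0^L u'(x)^2 dx.
Compute u'(x) = 8*x**3 + 9*x**2 - 4*x + 2.
Then u(x)^2 = 4*x**8 + 12*x**7 + x**6 - 4*x**5 + 12*x**4 - 14*x**3 + 8*x**2 - 4*x + 1 and u'(x)^2 = 64*x**6 + 144*x**5 + 17*x**4 - 40*x**3 + 52*x**2 - 16*x + 4.
Integrate each monomial from 0 to 3 using ∫_0^3 c·x^n dx = c·3^(n+1)/(n+1):
  ∫_0^3 u(x)^2 dx = ∫_0^3 (4*x^8 + 12*x^7 + x^6 - 4*x^5 + 12*x^4 - 14*x^3 + 8*x^2 - 4*x + 1) dx. Term by term:
    ∫_0^3 4*x^8 dx = 8748;  ∫_0^3 12*x^7 dx = 19683/2;  ∫_0^3 x^6 dx = 2187/7;
    ∫_0^3 -4*x^5 dx = -486;  ∫_0^3 12*x^4 dx = 2916/5;  ∫_0^3 -14*x^3 dx = -567/2;
    ∫_0^3 8*x^2 dx = 72;  ∫_0^3 -4*x dx = -18;  ∫_0^3 1 dx = 3.
  Sum: 8748 + 19683/2 + 2187/7 − 486 + 2916/5 − 567/2 + 72 − 18 + 3 = 657042/35.
  ∫_0^3 u'(x)^2 dx = ∫_0^3 (64*x^6 + 144*x^5 + 17*x^4 - 40*x^3 + 52*x^2 - 16*x + 4) dx. Term by term:
    ∫_0^3 64*x^6 dx = 139968/7;  ∫_0^3 144*x^5 dx = 17496;  ∫_0^3 17*x^4 dx = 4131/5;
    ∫_0^3 -40*x^3 dx = -810;  ∫_0^3 52*x^2 dx = 468;  ∫_0^3 -16*x dx = -72;
    ∫_0^3 4 dx = 12.
  Sum: 139968/7 + 17496 + 4131/5 − 810 + 468 − 72 + 12 = 1327047/35.
Adding: ||u||_{H^1}^2 = 657042/35 + 1327047/35 = 1984089/35.


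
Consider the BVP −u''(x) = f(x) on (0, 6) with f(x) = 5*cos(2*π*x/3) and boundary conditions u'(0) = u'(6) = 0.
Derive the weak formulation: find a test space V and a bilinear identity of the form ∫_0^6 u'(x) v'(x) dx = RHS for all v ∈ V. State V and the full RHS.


V = H^1(0, 6) (no boundary constraint on v; u is determined up to an additive constant); weak form: ∫_0^6 u'v' dx = ∫_0^6 (5*cos(2*π*x/3)) v dx for all v ∈ V.

Multiply both sides by a test function v and integrate from 0 to 6:
  ∫_0^6 −u''(x) v(x) dx = ∫_0^6 f(x) v(x) dx.
Integrate the LHS by parts once:
  ∫_0^6 −u'' v dx = −[u'(x) v(x)]_0^6 + ∫_0^6 u'(x) v'(x) dx.
Thus ∫_0^6 u'(x) v'(x) dx = ∫_0^6 f(x) v(x) dx + [u'(x) v(x)]_0^6.
Choose V so that boundary terms are either known or forced to vanish.
u has homogeneous Neumann: u'(0) = u'(6) = 0. So [u' v]_0^6 = 0·v(6) − 0·v(0) = 0 for any v; take V = H^1(0, 6).
Weak formulation: find u (satisfying any essential BC) such that ∫_0^6 u'(x) v'(x) dx = ∫_0^6 f v dx for all v ∈ V (homogeneous Neumann, so boundary terms vanish).
Substituting f(x) = 5*cos(2*π*x/3), the right-hand side is ∫_0^6 (5*cos(2*π*x/3)) v dx.
Compatibility check (pure Neumann): taking v ≡ 1 ∈ V gives 0 = ∫_0^6 f dx + (0) − (0), i.e. ∫_0^6 f dx must equal u'(0) − u'(6) = 0. Indeed ∫_0^6 (5*cos(2*π*x/3)) dx = 0, so the data are compatible. The solution is then unique only up to an additive constant (fix it e.g. by requiring ∫_0^6 u dx = 0).


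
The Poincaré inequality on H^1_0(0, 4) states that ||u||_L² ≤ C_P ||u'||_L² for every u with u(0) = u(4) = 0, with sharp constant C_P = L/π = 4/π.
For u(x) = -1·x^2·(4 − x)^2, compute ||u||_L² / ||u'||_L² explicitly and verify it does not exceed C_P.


||u||_L² / ||u'||_L² = 2*sqrt(3)/3 < C_P = 4/π.

u(x) = -1·x^2·(4 − x)^2, so u'(x) = 4*x*(-x^2 + 6*x - 8).
u(x) = -1·x^2·(4 − x)^2 vanishes at x = 0 and x = 4, so u ∈ H^1_0(0, 4). Differentiate via the product rule and integrate the resulting polynomials term by term.
  ∫_0^4 u² dx = ∫_0^4 (x^8 - 16*x^7 + 96*x^6 - 256*x^5 + 256*x^4) dx. Term by term:
    ∫_0^4 x^8 dx = 262144/9;  ∫_0^4 -16*x^7 dx = -131072;  ∫_0^4 96*x^6 dx = 1572864/7;
    ∫_0^4 -256*x^5 dx = -524288/3;  ∫_0^4 256*x^4 dx = 262144/5.
  Sum: 262144/9 − 131072 + 1572864/7 − 524288/3 + 262144/5 = 131072/315.
  ∫_0^4 (u')² dx = ∫_0^4 (16*x^6 - 192*x^5 + 832*x^4 - 1536*x^3 + 1024*x^2) dx. Term by term:
    ∫_0^4 16*x^6 dx = 262144/7;  ∫_0^4 -192*x^5 dx = -131072;  ∫_0^4 832*x^4 dx = 851968/5;
    ∫_0^4 -1536*x^3 dx = -98304;  ∫_0^4 1024*x^2 dx = 65536/3.
  Sum: 262144/7 − 131072 + 851968/5 − 98304 + 65536/3 = 32768/105.
∫_0^4 u² dx = 131072/315, so ||u||_L² = 256*sqrt(70)/105.
∫_0^4 (u')² dx = 32768/105, so ||u'||_L² = 128*sqrt(210)/105.
Ratio ||u||_L² / ||u'||_L² = 2*sqrt(3)/3.
Sharp Poincaré constant on H^1_0(0, 4) is C_P = L/π = 4/π, achieved by sin(π/4·x).
A polynomial bump cannot attain the sharp Poincaré constant (only the first sine eigenfunction does), so the ratio is strictly less than C_P, consistent with ||u||_L² ≤ C_P ||u'||_L².


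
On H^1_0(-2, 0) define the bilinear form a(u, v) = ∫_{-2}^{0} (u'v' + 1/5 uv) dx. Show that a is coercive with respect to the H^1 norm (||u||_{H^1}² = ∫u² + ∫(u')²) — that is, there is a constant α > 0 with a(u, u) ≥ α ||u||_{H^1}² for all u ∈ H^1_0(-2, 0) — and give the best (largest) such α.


α = (4/5 + π^2)/(4 + π^2)

Coercivity of a(·,·) on H^1_0(-2, 0) means a(u, u) ≥ α ||u||_{H^1}² for every u ∈ H^1_0.
The interval has length L = 2, and Poincaré/coercivity depend only on L. Here a(u, u) = ∫(u')² + (1/5)·∫u².
Here 0 < c = 1/5 < 1. The condition a(u,u) ≥ α||u||_{H^1}² reads (1−α)∫(u')² ≥ (α−c)∫u². Any admissible α is ≤ 1 (rapidly oscillating u have ∫u²/∫(u')² → 0), and α = 1 would force 0 ≥ (1−c)∫u², impossible since c < 1; so 1−α > 0. By the sharp Poincaré inequality on H^1_0 of an interval of length L, ∫(u')² ≥ (π/L)²∫u² with equality for the first sine mode sin(π(x−x₀)/L) (x₀ the left endpoint), so the inequality holds for all u iff (1−α)(π/L)² ≥ α − c, i.e. α ≤ ((π/L)² + c)/((π/L)² + 1) = (1 + c(L/π)²)/(1 + (L/π)²). With (π/L)² = π^2/4 and c = 1/5, the largest admissible constant is α = ((π/L)² + c)/((π/L)² + 1).
Simplifying, α = (4/5 + π^2)/(4 + π^2).


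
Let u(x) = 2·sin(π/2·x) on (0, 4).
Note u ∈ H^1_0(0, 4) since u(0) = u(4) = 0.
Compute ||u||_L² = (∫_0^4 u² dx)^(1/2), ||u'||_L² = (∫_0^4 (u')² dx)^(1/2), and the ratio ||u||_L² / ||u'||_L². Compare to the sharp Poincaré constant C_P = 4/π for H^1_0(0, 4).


||u||_L² / ||u'||_L² = 2/π < C_P = 4/π.

u(x) = 2·sin(π/2·x), so u'(x) = π*cos(π*x/2).
Writing u(x) = A·sin(kπx/L) with A = 2 and k = 2, use ∫_0^L sin²(kπx/L) dx = L/2 and ∫_0^L cos²(kπx/L) dx = L/2.
u² = 4·sin²(π/2·x) and (u')² = π^2·cos²(π/2·x), and each of sin², cos² integrates to L/2 = 2 over (0, 4).
∫_0^4 u² dx = 8, so ||u||_L² = 2*sqrt(2).
∫_0^4 (u')² dx = 2*π^2, so ||u'||_L² = sqrt(2)*π.
Ratio ||u||_L² / ||u'||_L² = 2/π.
Sharp Poincaré constant on H^1_0(0, 4) is C_P = L/π = 4/π, achieved by sin(π/4·x).
This is the k = 2 harmonic; the ratio L/(kπ) is strictly less than C_P = L/π, consistent with the sharp inequality ||u||_L² ≤ C_P ||u'||_L².


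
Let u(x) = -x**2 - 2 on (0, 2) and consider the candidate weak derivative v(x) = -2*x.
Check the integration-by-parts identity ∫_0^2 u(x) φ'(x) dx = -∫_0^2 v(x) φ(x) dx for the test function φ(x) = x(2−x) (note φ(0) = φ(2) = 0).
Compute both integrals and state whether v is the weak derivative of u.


LHS = 8/3, RHS = 8/3. Yes, v = u' weakly.

u(x) = -x**2 - 2, classical derivative u'(x) = -2*x.
φ(x) = x(2−x), so φ'(x) = 2 - 2*x.
Note φ(0) = φ(2) = 0, so the boundary term u·φ vanishes.
LHS = ∫_0^2 u(x) φ'(x) dx = ∫_0^2 (2*x^3 - 2*x^2 + 4*x - 4) dx. Term by term:
  ∫_0^2 2*x^3 dx = 8;  ∫_0^2 -2*x^2 dx = -16/3;  ∫_0^2 4*x dx = 8;
  ∫_0^2 -4 dx = -8.
Sum: 8 − 16/3 + 8 − 8 = 8/3.
So LHS = 8/3.
∫_0^2 v(x) φ(x) dx = ∫_0^2 (2*x^3 - 4*x^2) dx. Term by term:
  ∫_0^2 2*x^3 dx = 8;  ∫_0^2 -4*x^2 dx = -32/3.
Sum: 8 − 32/3 = -8/3.
So RHS = -∫_0^2 v(x) φ(x) dx = 8/3.
LHS = RHS, so the identity holds for this test φ.
Moreover u is smooth here and v(x) = u'(x) = -2*x pointwise, so the identity holds for every test function. Hence v is the weak derivative of u.


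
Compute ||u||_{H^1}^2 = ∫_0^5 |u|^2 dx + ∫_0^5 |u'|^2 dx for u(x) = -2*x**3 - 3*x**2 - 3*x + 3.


||u||_{H^1}^2 = 1773035/14

The H^1 norm (squared) on an interval (0, L) is
  ||u||_{H^1}^2 = ∫_0^L u(x)^2 dx + ∫_0^L u'(x)^2 dx.
Compute u'(x) = -6*x**2 - 6*x - 3.
Then u(x)^2 = 4*x**6 + 12*x**5 + 21*x**4 + 6*x**3 - 9*x**2 - 18*x + 9 and u'(x)^2 = 36*x**4 + 72*x**3 + 72*x**2 + 36*x + 9.
Integrate each monomial from 0 to 5 using ∫_0^5 c·x^n dx = c·5^(n+1)/(n+1):
  ∫_0^5 u(x)^2 dx = ∫_0^5 (4*x^6 + 12*x^5 + 21*x^4 + 6*x^3 - 9*x^2 - 18*x + 9) dx. Term by term:
    ∫_0^5 4*x^6 dx = 312500/7;  ∫_0^5 12*x^5 dx = 31250;  ∫_0^5 21*x^4 dx = 13125;
    ∫_0^5 6*x^3 dx = 1875/2;  ∫_0^5 -9*x^2 dx = -375;  ∫_0^5 -18*x dx = -225;
    ∫_0^5 9 dx = 45.
  Sum: 312500/7 + 31250 + 13125 + 1875/2 − 375 − 225 + 45 = 1251605/14.
  ∫_0^5 u'(x)^2 dx = ∫_0^5 (36*x^4 + 72*x^3 + 72*x^2 + 36*x + 9) dx. Term by term:
    ∫_0^5 36*x^4 dx = 22500;  ∫_0^5 72*x^3 dx = 11250;  ∫_0^5 72*x^2 dx = 3000;
    ∫_0^5 36*x dx = 450;  ∫_0^5 9 dx = 45.
  Sum: 22500 + 11250 + 3000 + 450 + 45 = 37245.
Adding: ||u||_{H^1}^2 = 1251605/14 + 37245 = 1773035/14.


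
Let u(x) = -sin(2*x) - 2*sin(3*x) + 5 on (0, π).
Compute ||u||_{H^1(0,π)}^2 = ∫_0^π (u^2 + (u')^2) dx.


||u||_{H^1(0,π)}^2 = -40/3 + 95*π/2

u'(x) = -2*cos(2*x) - 6*cos(3*x).
Expand u² and (u')² and integrate term by term on (0, π), using: for integers n ≥ 1, ∫_0^π sin²(nx) dx = ∫_0^π cos²(nx) dx = π/2; for n ≠ n', ∫_0^π sin(nx)sin(n'x) dx = ∫_0^π cos(nx)cos(n'x) dx = 0; and by product-to-sum, ∫_0^π sin(nx)cos(n'x) dx = ½∫_0^π [sin((n+n')x) + sin((n−n')x)] dx, which is 0 when n+n' is even and 2n/(n²−n'²) when n+n' is odd (it need not vanish on (0, π)). For the constant mode: ∫_0^π 1 dx = π, ∫_0^π cos(nx) dx = 0, ∫_0^π sin(nx) dx = (1−(−1)^n)/n.
  u² squared terms: (5)²·∫1 dx = 25·π = 25*π;  (-1)²·∫sin(2x)² dx = 1·π/2 = π/2;  (-2)²·∫sin(3x)² dx = 4·π/2 = 2*π.
  u² cross terms: 2·(5)·(-1)·∫1·sin(2x) dx = -10·(0) = 0;  2·(5)·(-2)·∫1·sin(3x) dx = -20·(2/3) = -40/3;  2·(-1)·(-2)·∫sin(2x)·sin(3x) dx = 4·(0) = 0.
  So ∫_0^π u² dx = 25*π + π/2 + 2*π + 0 − 40/3 + 0 = -40/3 + 55*π/2.
  (u')² squared terms: (-6)²·∫cos(3x)² dx = 36·π/2 = 18*π;  (-2)²·∫cos(2x)² dx = 4·π/2 = 2*π.
  (u')² cross terms: 2·(-6)·(-2)·∫cos(3x)·cos(2x) dx = 24·(0) = 0.
  So ∫_0^π (u')² dx = 18*π + 2*π + 0 = 20*π.
||u||_{H^1}^2 = (-40/3 + 55*π/2) + (20*π) = -40/3 + 95*π/2.


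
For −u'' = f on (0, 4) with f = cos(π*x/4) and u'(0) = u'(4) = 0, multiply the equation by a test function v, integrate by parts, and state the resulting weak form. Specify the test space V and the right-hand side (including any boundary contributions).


V = H^1(0, 4) (no boundary constraint on v; u is determined up to an additive constant); weak form: ∫_0^4 u'v' dx = ∫_0^4 (cos(π*x/4)) v dx for all v ∈ V.

Multiply both sides by a test function v and integrate from 0 to 4:
  ∫_0^4 −u''(x) v(x) dx = ∫_0^4 f(x) v(x) dx.
Integrate the LHS by parts once:
  ∫_0^4 −u'' v dx = −[u'(x) v(x)]_0^4 + ∫_0^4 u'(x) v'(x) dx.
Thus ∫_0^4 u'(x) v'(x) dx = ∫_0^4 f(x) v(x) dx + [u'(x) v(x)]_0^4.
Choose V so that boundary terms are either known or forced to vanish.
u has homogeneous Neumann: u'(0) = u'(4) = 0. So [u' v]_0^4 = 0·v(4) − 0·v(0) = 0 for any v; take V = H^1(0, 4).
Weak formulation: find u (satisfying any essential BC) such that ∫_0^4 u'(x) v'(x) dx = ∫_0^4 f v dx for all v ∈ V (homogeneous Neumann, so boundary terms vanish).
Substituting f(x) = cos(π*x/4), the right-hand side is ∫_0^4 (cos(π*x/4)) v dx.
Compatibility check (pure Neumann): taking v ≡ 1 ∈ V gives 0 = ∫_0^4 f dx + (0) − (0), i.e. ∫_0^4 f dx must equal u'(0) − u'(4) = 0. Indeed ∫_0^4 (cos(π*x/4)) dx = 0, so the data are compatible. The solution is then unique only up to an additive constant (fix it e.g. by requiring ∫_0^4 u dx = 0).


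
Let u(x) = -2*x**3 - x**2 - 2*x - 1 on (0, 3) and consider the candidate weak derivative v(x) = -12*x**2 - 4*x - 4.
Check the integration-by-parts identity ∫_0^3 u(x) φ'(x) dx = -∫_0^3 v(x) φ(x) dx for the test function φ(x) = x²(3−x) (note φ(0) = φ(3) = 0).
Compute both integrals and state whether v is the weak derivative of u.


LHS = 918/5, RHS = 1836/5. No, v is not the weak derivative of u.

u(x) = -2*x**3 - x**2 - 2*x - 1, classical derivative u'(x) = -6*x**2 - 2*x - 2.
φ(x) = x²(3−x), so φ'(x) = 3*x*(2 - x).
Note φ(0) = φ(3) = 0, so the boundary term u·φ vanishes.
LHS = ∫_0^3 u(x) φ'(x) dx = ∫_0^3 (6*x^5 - 9*x^4 - 9*x^2 - 6*x) dx. Term by term:
  ∫_0^3 6*x^5 dx = 729;  ∫_0^3 -9*x^4 dx = -2187/5;  ∫_0^3 -9*x^2 dx = -81;
  ∫_0^3 -6*x dx = -27.
Sum: 729 − 2187/5 − 81 − 27 = 918/5.
So LHS = 918/5.
∫_0^3 v(x) φ(x) dx = ∫_0^3 (12*x^5 - 32*x^4 - 8*x^3 - 12*x^2) dx. Term by term:
  ∫_0^3 12*x^5 dx = 1458;  ∫_0^3 -32*x^4 dx = -7776/5;  ∫_0^3 -8*x^3 dx = -162;
  ∫_0^3 -12*x^2 dx = -108.
Sum: 1458 − 7776/5 − 162 − 108 = -1836/5.
So RHS = -∫_0^3 v(x) φ(x) dx = 1836/5.
LHS − RHS = -918/5 ≠ 0, so the identity fails.
(For a valid weak derivative the identity must hold for EVERY test function, in particular this one. The failure shows v is NOT the weak derivative of u.)
Correct weak derivative would be u'(x) = -6*x**2 - 2*x - 2.


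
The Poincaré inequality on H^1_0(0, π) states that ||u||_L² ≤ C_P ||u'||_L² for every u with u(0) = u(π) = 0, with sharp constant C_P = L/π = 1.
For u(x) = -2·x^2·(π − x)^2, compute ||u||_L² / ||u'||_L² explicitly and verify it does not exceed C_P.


||u||_L² / ||u'||_L² = sqrt(3)*π/6 < C_P = 1.

u(x) = -2·x^2·(π − x)^2, so u'(x) = 4*x*(x*(π - x) - (x - π)^2).
u(x) = -2·x^2·(π − x)^2 vanishes at x = 0 and x = π, so u ∈ H^1_0(0, π). Differentiate via the product rule and integrate the resulting polynomials term by term.
  ∫_0^π u² dx = ∫_0^π (4*x^8 - 16*π*x^7 + 24*π^2*x^6 - 16*π^3*x^5 + 4*π^4*x^4) dx. Term by term:
    ∫_0^π 4*x^8 dx = 4*π^9/9;  ∫_0^π -16*π*x^7 dx = -2*π^9;  ∫_0^π 24*π^2*x^6 dx = 24*π^9/7;
    ∫_0^π -16*π^3*x^5 dx = -8*π^9/3;  ∫_0^π 4*π^4*x^4 dx = 4*π^9/5.
  Sum: 4*π^9/9 − 2*π^9 + 24*π^9/7 − 8*π^9/3 + 4*π^9/5 = 2*π^9/315.
  ∫_0^π (u')² dx = ∫_0^π (64*x^6 - 192*π*x^5 + 208*π^2*x^4 - 96*π^3*x^3 + 16*π^4*x^2) dx. Term by term:
    ∫_0^π 64*x^6 dx = 64*π^7/7;  ∫_0^π -192*π*x^5 dx = -32*π^7;  ∫_0^π 208*π^2*x^4 dx = 208*π^7/5;
    ∫_0^π -96*π^3*x^3 dx = -24*π^7;  ∫_0^π 16*π^4*x^2 dx = 16*π^7/3.
  Sum: 64*π^7/7 − 32*π^7 + 208*π^7/5 − 24*π^7 + 16*π^7/3 = 8*π^7/105.
∫_0^π u² dx = 2*π^9/315, so ||u||_L² = sqrt(70)*π^(9/2)/105.
∫_0^π (u')² dx = 8*π^7/105, so ||u'||_L² = 2*sqrt(210)*π^(7/2)/105.
Ratio ||u||_L² / ||u'||_L² = sqrt(3)*π/6.
Sharp Poincaré constant on H^1_0(0, π) is C_P = L/π = 1, achieved by sin(x).
A polynomial bump cannot attain the sharp Poincaré constant (only the first sine eigenfunction does), so the ratio is strictly less than C_P, consistent with ||u||_L² ≤ C_P ||u'||_L².


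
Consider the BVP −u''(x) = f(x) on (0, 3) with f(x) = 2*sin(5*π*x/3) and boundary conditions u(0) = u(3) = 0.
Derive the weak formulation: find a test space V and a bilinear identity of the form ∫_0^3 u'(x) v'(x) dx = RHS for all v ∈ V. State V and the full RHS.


V = H^1_0(0, 3) (so v(0) = v(3) = 0); weak form: ∫_0^3 u'v' dx = ∫_0^3 (2*sin(5*π*x/3)) v dx for all v ∈ V.

Multiply both sides by a test function v and integrate from 0 to 3:
  ∫_0^3 −u''(x) v(x) dx = ∫_0^3 f(x) v(x) dx.
Integrate the LHS by parts once:
  ∫_0^3 −u'' v dx = −[u'(x) v(x)]_0^3 + ∫_0^3 u'(x) v'(x) dx.
Thus ∫_0^3 u'(x) v'(x) dx = ∫_0^3 f(x) v(x) dx + [u'(x) v(x)]_0^3.
Choose V so that boundary terms are either known or forced to vanish.
u is Dirichlet: u(0) = u(3) = 0. Let V = H^1_0(0, 3); then v(0) = v(3) = 0, and [u' v]_0^3 = 0.
Weak formulation: find u (satisfying any essential BC) such that ∫_0^3 u'(x) v'(x) dx = ∫_0^3 f v dx for all v ∈ V.
Substituting f(x) = 2*sin(5*π*x/3), the right-hand side is ∫_0^3 (2*sin(5*π*x/3)) v dx.


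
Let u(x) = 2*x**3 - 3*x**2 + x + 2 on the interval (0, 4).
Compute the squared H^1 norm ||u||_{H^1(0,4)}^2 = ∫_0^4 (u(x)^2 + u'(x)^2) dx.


||u||_{H^1}^2 = 784436/105

The H^1 norm (squared) on an interval (0, L) is
  ||u||_{H^1}^2 = ∫_0^L u(x)^2 dx + ∫_0^L u'(x)^2 dx.
Compute u'(x) = 6*x**2 - 6*x + 1.
Then u(x)^2 = 4*x**6 - 12*x**5 + 13*x**4 + 2*x**3 - 11*x**2 + 4*x + 4 and u'(x)^2 = 36*x**4 - 72*x**3 + 48*x**2 - 12*x + 1.
Integrate each monomial from 0 to 4 using ∫_0^4 c·x^n dx = c·4^(n+1)/(n+1):
  ∫_0^4 u(x)^2 dx = ∫_0^4 (4*x^6 - 12*x^5 + 13*x^4 + 2*x^3 - 11*x^2 + 4*x + 4) dx. Term by term:
    ∫_0^4 4*x^6 dx = 65536/7;  ∫_0^4 -12*x^5 dx = -8192;  ∫_0^4 13*x^4 dx = 13312/5;
    ∫_0^4 2*x^3 dx = 128;  ∫_0^4 -11*x^2 dx = -704/3;  ∫_0^4 4*x dx = 32;
    ∫_0^4 4 dx = 16.
  Sum: 65536/7 − 8192 + 13312/5 + 128 − 704/3 + 32 + 16 = 396272/105.
  ∫_0^4 u'(x)^2 dx = ∫_0^4 (36*x^4 - 72*x^3 + 48*x^2 - 12*x + 1) dx. Term by term:
    ∫_0^4 36*x^4 dx = 36864/5;  ∫_0^4 -72*x^3 dx = -4608;  ∫_0^4 48*x^2 dx = 1024;
    ∫_0^4 -12*x dx = -96;  ∫_0^4 1 dx = 4.
  Sum: 36864/5 − 4608 + 1024 − 96 + 4 = 18484/5.
Adding: ||u||_{H^1}^2 = 396272/105 + 18484/5 = 784436/105.


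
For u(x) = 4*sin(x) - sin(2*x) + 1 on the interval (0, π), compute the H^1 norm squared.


||u||_{H^1(0,π)}^2 = 16 + 39*π/2

u'(x) = 4*cos(x) - 2*cos(2*x).
Expand u² and (u')² and integrate term by term on (0, π), using: for integers n ≥ 1, ∫_0^π sin²(nx) dx = ∫_0^π cos²(nx) dx = π/2; for n ≠ n', ∫_0^π sin(nx)sin(n'x) dx = ∫_0^π cos(nx)cos(n'x) dx = 0; and by product-to-sum, ∫_0^π sin(nx)cos(n'x) dx = ½∫_0^π [sin((n+n')x) + sin((n−n')x)] dx, which is 0 when n+n' is even and 2n/(n²−n'²) when n+n' is odd (it need not vanish on (0, π)). For the constant mode: ∫_0^π 1 dx = π, ∫_0^π cos(nx) dx = 0, ∫_0^π sin(nx) dx = (1−(−1)^n)/n.
  u² squared terms: (1)²·∫1 dx = 1·π = π;  (-1)²·∫sin(2x)² dx = 1·π/2 = π/2;  (4)²·∫sin(x)² dx = 16·π/2 = 8*π.
  u² cross terms: 2·(1)·(-1)·∫1·sin(2x) dx = -2·(0) = 0;  2·(1)·(4)·∫1·sin(x) dx = 8·(2) = 16;  2·(-1)·(4)·∫sin(2x)·sin(x) dx = -8·(0) = 0.
  So ∫_0^π u² dx = π + π/2 + 8*π + 0 + 16 + 0 = 16 + 19*π/2.
  (u')² squared terms: (-2)²·∫cos(2x)² dx = 4·π/2 = 2*π;  (4)²·∫cos(x)² dx = 16·π/2 = 8*π.
  (u')² cross terms: 2·(-2)·(4)·∫cos(2x)·cos(x) dx = -16·(0) = 0.
  So ∫_0^π (u')² dx = 2*π + 8*π + 0 = 10*π.
||u||_{H^1}^2 = (16 + 19*π/2) + (10*π) = 16 + 39*π/2.


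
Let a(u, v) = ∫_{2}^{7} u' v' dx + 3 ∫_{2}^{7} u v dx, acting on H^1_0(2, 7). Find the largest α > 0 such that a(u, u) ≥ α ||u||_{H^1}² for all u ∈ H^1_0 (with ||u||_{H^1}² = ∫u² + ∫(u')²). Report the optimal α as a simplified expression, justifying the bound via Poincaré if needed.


α = 1

Coercivity of a(·,·) on H^1_0(2, 7) means a(u, u) ≥ α ||u||_{H^1}² for every u ∈ H^1_0.
The interval has length L = 5, and Poincaré/coercivity depend only on L. Here a(u, u) = ∫(u')² + (3)·∫u².
Here c = 3 ≥ 1, so a(u,u) = ∫(u')² + c∫u² ≥ ∫(u')² + ∫u² = ||u||_{H^1}², i.e. α = 1 works. No larger α is possible: a(u,u) ≥ α||u||_{H^1}² means (1−α)∫(u')² ≥ (α−c)∫u², and for the modes u_n = sin(nπ(x−x₀)/L) (x₀ the left endpoint) one has ∫u_n²/∫(u_n')² = (L/(nπ))² → 0, so a(u_n,u_n)/||u_n||_{H^1}² → 1. Hence the optimal constant is α = 1.
Therefore α = 1.


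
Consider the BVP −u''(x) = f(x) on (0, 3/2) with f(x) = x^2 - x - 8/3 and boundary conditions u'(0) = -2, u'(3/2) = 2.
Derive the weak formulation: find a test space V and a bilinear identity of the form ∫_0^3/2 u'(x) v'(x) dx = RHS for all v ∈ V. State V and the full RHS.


V = H^1(0, 3/2) (v unrestricted at boundary; u is determined up to an additive constant); weak form: ∫_0^3/2 u'v' dx = ∫_0^3/2 (x^2 - x - 8/3) v dx + 2·v(3/2) + 2·v(0) for all v ∈ V.

Multiply both sides by a test function v and integrate from 0 to 3/2:
  ∫_0^3/2 −u''(x) v(x) dx = ∫_0^3/2 f(x) v(x) dx.
Integrate the LHS by parts once:
  ∫_0^3/2 −u'' v dx = −[u'(x) v(x)]_0^3/2 + ∫_0^3/2 u'(x) v'(x) dx.
Thus ∫_0^3/2 u'(x) v'(x) dx = ∫_0^3/2 f(x) v(x) dx + [u'(x) v(x)]_0^3/2.
Choose V so that boundary terms are either known or forced to vanish.
u has inhomogeneous Neumann u'(0) = -2, u'(3/2) = 2. [u' v]_0^3/2 = (2)·v(3/2) − (-2)·v(0) = 2·v(3/2) + 2·v(0). Take V = H^1(0, 3/2); boundary term becomes part of RHS.
Weak formulation: find u (satisfying any essential BC) such that ∫_0^3/2 u'(x) v'(x) dx = ∫_0^3/2 f v dx + 2·v(3/2) + 2·v(0) for all v ∈ V (Neumann data are natural BCs: they enter the RHS as boundary terms).
Substituting f(x) = x^2 - x - 8/3, the right-hand side is ∫_0^3/2 (x^2 - x - 8/3) v dx + 2·v(3/2) + 2·v(0).
Compatibility check (pure Neumann): taking v ≡ 1 ∈ V gives 0 = ∫_0^3/2 f dx + (2) − (-2), i.e. ∫_0^3/2 f dx must equal u'(0) − u'(3/2) = -4. Indeed ∫_0^3/2 (x^2 - x - 8/3) dx = -4, so the data are compatible. The solution is then unique only up to an additive constant (fix it e.g. by requiring ∫_0^3/2 u dx = 0).


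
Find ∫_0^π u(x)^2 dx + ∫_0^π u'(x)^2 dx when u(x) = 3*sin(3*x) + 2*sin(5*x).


||u||_{H^1(0,π)}^2 = 97*π

u'(x) = 9*cos(3*x) + 10*cos(5*x).
Expand u² and (u')² and integrate term by term on (0, π), using: for integers n ≥ 1, ∫_0^π sin²(nx) dx = ∫_0^π cos²(nx) dx = π/2; for n ≠ n', ∫_0^π sin(nx)sin(n'x) dx = ∫_0^π cos(nx)cos(n'x) dx = 0; and by product-to-sum, ∫_0^π sin(nx)cos(n'x) dx = ½∫_0^π [sin((n+n')x) + sin((n−n')x)] dx, which is 0 when n+n' is even and 2n/(n²−n'²) when n+n' is odd (it need not vanish on (0, π)).
  u² squared terms: (2)²·∫sin(5x)² dx = 4·π/2 = 2*π;  (3)²·∫sin(3x)² dx = 9·π/2 = 9*π/2.
  u² cross terms: 2·(2)·(3)·∫sin(5x)·sin(3x) dx = 12·(0) = 0.
  So ∫_0^π u² dx = 2*π + 9*π/2 + 0 = 13*π/2.
  (u')² squared terms: (9)²·∫cos(3x)² dx = 81·π/2 = 81*π/2;  (10)²·∫cos(5x)² dx = 100·π/2 = 50*π.
  (u')² cross terms: 2·(9)·(10)·∫cos(3x)·cos(5x) dx = 180·(0) = 0.
  So ∫_0^π (u')² dx = 81*π/2 + 50*π + 0 = 181*π/2.
||u||_{H^1}^2 = (13*π/2) + (181*π/2) = 97*π.


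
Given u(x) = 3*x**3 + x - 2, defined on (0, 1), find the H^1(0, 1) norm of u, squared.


||u||_{H^1}^2 = 2627/105

The H^1 norm (squared) on an interval (0, L) is
  ||u||_{H^1}^2 = ∫_0^L u(x)^2 dx + ∫_0^L u'(x)^2 dx.
Compute u'(x) = 9*x**2 + 1.
Then u(x)^2 = 9*x**6 + 6*x**4 - 12*x**3 + x**2 - 4*x + 4 and u'(x)^2 = 81*x**4 + 18*x**2 + 1.
Integrate each monomial from 0 to 1 using ∫_0^1 c·x^n dx = c·1^(n+1)/(n+1):
  ∫_0^1 u(x)^2 dx = ∫_0^1 (9*x^6 + 6*x^4 - 12*x^3 + x^2 - 4*x + 4) dx. Term by term:
    ∫_0^1 9*x^6 dx = 9/7;  ∫_0^1 6*x^4 dx = 6/5;  ∫_0^1 -12*x^3 dx = -3;
    ∫_0^1 x^2 dx = 1/3;  ∫_0^1 -4*x dx = -2;  ∫_0^1 4 dx = 4.
  Sum: 9/7 + 6/5 − 3 + 1/3 − 2 + 4 = 191/105.
  ∫_0^1 u'(x)^2 dx = ∫_0^1 (81*x^4 + 18*x^2 + 1) dx. Term by term:
    ∫_0^1 81*x^4 dx = 81/5;  ∫_0^1 18*x^2 dx = 6;  ∫_0^1 1 dx = 1.
  Sum: 81/5 + 6 + 1 = 116/5.
Adding: ||u||_{H^1}^2 = 191/105 + 116/5 = 2627/105.


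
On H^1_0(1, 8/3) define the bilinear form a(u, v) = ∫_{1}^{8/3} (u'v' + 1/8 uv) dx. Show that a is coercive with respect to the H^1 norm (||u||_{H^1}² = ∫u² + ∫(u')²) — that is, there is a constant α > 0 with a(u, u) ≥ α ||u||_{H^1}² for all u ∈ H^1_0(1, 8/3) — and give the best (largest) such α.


α = (25 + 72*π^2)/(8*(25 + 9*π^2))

Coercivity of a(·,·) on H^1_0(1, 8/3) means a(u, u) ≥ α ||u||_{H^1}² for every u ∈ H^1_0.
The interval has length L = 5/3, and Poincaré/coercivity depend only on L. Here a(u, u) = ∫(u')² + (1/8)·∫u².
Here 0 < c = 1/8 < 1. The condition a(u,u) ≥ α||u||_{H^1}² reads (1−α)∫(u')² ≥ (α−c)∫u². Any admissible α is ≤ 1 (rapidly oscillating u have ∫u²/∫(u')² → 0), and α = 1 would force 0 ≥ (1−c)∫u², impossible since c < 1; so 1−α > 0. By the sharp Poincaré inequality on H^1_0 of an interval of length L, ∫(u')² ≥ (π/L)²∫u² with equality for the first sine mode sin(π(x−x₀)/L) (x₀ the left endpoint), so the inequality holds for all u iff (1−α)(π/L)² ≥ α − c, i.e. α ≤ ((π/L)² + c)/((π/L)² + 1) = (1 + c(L/π)²)/(1 + (L/π)²). With (π/L)² = 9*π^2/25 and c = 1/8, the largest admissible constant is α = ((π/L)² + c)/((π/L)² + 1).
Simplifying, α = (25 + 72*π^2)/(8*(25 + 9*π^2)).


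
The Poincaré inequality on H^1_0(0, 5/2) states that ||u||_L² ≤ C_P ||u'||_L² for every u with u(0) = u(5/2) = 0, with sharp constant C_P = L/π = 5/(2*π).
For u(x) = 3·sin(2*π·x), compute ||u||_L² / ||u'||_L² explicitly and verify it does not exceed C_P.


||u||_L² / ||u'||_L² = 1/(2*π) < C_P = 5/(2*π).

u(x) = 3·sin(2*π·x), so u'(x) = 6*π*cos(2*π*x).
Writing u(x) = A·sin(kπx/L) with A = 3 and k = 5, use ∫_0^L sin²(kπx/L) dx = L/2 and ∫_0^L cos²(kπx/L) dx = L/2.
u² = 9·sin²(2*π·x) and (u')² = 36*π^2·cos²(2*π·x), and each of sin², cos² integrates to L/2 = 5/4 over (0, 5/2).
∫_0^5/2 u² dx = 45/4, so ||u||_L² = 3*sqrt(5)/2.
∫_0^5/2 (u')² dx = 45*π^2, so ||u'||_L² = 3*sqrt(5)*π.
Ratio ||u||_L² / ||u'||_L² = 1/(2*π).
Sharp Poincaré constant on H^1_0(0, 5/2) is C_P = L/π = 5/(2*π), achieved by sin(2*π/5·x).
This is the k = 5 harmonic; the ratio L/(kπ) is strictly less than C_P = L/π, consistent with the sharp inequality ||u||_L² ≤ C_P ||u'||_L².


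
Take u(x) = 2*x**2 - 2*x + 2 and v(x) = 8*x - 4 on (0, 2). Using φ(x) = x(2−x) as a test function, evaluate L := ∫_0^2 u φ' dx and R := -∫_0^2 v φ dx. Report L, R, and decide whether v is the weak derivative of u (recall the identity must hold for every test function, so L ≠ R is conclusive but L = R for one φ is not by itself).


LHS = -8/3, RHS = -16/3. No, v is not the weak derivative of u.

u(x) = 2*x**2 - 2*x + 2, classical derivative u'(x) = 4*x - 2.
φ(x) = x(2−x), so φ'(x) = 2 - 2*x.
Note φ(0) = φ(2) = 0, so the boundary term u·φ vanishes.
LHS = ∫_0^2 u(x) φ'(x) dx = ∫_0^2 (-4*x^3 + 8*x^2 - 8*x + 4) dx. Term by term:
  ∫_0^2 -4*x^3 dx = -16;  ∫_0^2 8*x^2 dx = 64/3;  ∫_0^2 -8*x dx = -16;
  ∫_0^2 4 dx = 8.
Sum: -16 + 64/3 − 16 + 8 = -8/3.
So LHS = -8/3.
∫_0^2 v(x) φ(x) dx = ∫_0^2 (-8*x^3 + 20*x^2 - 8*x) dx. Term by term:
  ∫_0^2 -8*x^3 dx = -32;  ∫_0^2 20*x^2 dx = 160/3;  ∫_0^2 -8*x dx = -16.
Sum: -32 + 160/3 − 16 = 16/3.
So RHS = -∫_0^2 v(x) φ(x) dx = -16/3.
LHS − RHS = 8/3 ≠ 0, so the identity fails.
(For a valid weak derivative the identity must hold for EVERY test function, in particular this one. The failure shows v is NOT the weak derivative of u.)
Correct weak derivative would be u'(x) = 4*x - 2.
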